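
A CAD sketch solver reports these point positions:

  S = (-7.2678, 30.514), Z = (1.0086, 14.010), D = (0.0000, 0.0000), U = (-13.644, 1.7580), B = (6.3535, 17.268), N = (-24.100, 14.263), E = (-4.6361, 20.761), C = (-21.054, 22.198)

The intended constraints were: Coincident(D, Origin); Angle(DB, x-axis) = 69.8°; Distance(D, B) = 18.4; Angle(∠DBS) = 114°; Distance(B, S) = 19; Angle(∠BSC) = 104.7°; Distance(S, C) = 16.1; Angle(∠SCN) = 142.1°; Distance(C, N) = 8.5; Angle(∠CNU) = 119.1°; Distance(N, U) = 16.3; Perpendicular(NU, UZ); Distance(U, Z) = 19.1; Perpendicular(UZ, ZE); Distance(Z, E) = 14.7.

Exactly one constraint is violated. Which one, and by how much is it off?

Distance(Z, E) = 14.7 — off by 5.90.

D = (0.00, 0.00) ✓; DB at 69.80° ✓; |DB| = 18.40 ✓; ∠DBS = 114.0° ✓; |BS| = 19.00 ✓; ∠BSC = 104.7° ✓; |SC| = 16.10 ✓; ∠SCN = 142.1° ✓; |CN| = 8.500 ✓; ∠CNU = 119.1° ✓; |NU| = 16.30 ✓; ∠(NU, UZ) = 90.00° ✓; |UZ| = 19.10 ✓; ∠(UZ, ZE) = 90.00° ✓; |ZE| = 8.800 ✗.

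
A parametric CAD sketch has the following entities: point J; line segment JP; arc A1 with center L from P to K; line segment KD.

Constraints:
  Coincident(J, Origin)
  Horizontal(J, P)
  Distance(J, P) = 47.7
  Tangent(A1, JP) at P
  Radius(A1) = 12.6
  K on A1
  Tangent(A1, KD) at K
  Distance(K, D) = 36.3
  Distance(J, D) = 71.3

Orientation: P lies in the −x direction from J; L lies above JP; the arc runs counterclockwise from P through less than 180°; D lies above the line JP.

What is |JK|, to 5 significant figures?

40.026

Checks: |JP| = 47.70 ✓; |LK| = 12.60 ✓; ∠(LK, KD) = 90.00° ✓; |KD| = 36.30 ✓; |JD| = 71.30 ✓.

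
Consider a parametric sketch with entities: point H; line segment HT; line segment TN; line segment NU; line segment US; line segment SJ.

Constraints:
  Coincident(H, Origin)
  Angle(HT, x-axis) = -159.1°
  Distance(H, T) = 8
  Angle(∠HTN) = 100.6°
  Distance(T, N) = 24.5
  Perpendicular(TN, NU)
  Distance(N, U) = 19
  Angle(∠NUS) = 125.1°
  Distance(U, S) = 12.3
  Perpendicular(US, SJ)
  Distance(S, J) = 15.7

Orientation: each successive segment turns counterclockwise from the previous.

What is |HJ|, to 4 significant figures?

8.725

H is at the origin; HT runs at -159.1° with length 8.0, so T = (-7.474, -2.854). ∠HTN = 100.6° gives TN at -79.70° from the x-axis; with |TN| = 24.5, N = (-3.093, -26.96). TN ⟂ NU, so NU runs at 10.30°; with |NU| = 19.0, U = (15.60, -23.56). ∠NUS = 125.1° gives US at 65.20° from the x-axis; with |US| = 12.3, S = (20.76, -12.40). The perpendicularity gives SJ at right angles to US, so SJ runs at 155.2°; with |SJ| = 15.7, J = (6.508, -5.811). Then |HJ| = |J − H| = 8.725.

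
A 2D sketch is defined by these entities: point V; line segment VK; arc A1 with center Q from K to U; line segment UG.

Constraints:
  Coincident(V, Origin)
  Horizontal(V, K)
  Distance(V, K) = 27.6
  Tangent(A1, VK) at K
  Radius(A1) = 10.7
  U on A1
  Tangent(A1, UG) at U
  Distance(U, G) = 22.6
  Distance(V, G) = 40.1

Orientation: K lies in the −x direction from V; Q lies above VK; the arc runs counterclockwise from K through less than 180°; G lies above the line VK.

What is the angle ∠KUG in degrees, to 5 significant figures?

130.86°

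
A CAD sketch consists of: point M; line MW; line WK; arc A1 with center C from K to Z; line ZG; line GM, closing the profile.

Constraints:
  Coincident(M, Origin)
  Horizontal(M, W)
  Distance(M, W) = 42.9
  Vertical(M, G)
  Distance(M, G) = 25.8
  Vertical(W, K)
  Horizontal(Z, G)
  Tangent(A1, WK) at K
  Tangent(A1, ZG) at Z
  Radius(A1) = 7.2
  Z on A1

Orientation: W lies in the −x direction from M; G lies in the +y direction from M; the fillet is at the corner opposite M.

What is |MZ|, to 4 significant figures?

44.05

The virtual corner opposite M is at (-42.90, 25.80). Tangency of A1 to WK means the radius CK is perpendicular to WK and since A1 is tangent to ZG there, CZ ⟂ ZG, with radius 7.2, so the center C sits 7.2 in from both sides at C = (-35.70, 18.60). That places the tangent points at K = (-42.90, 18.60) on WK and Z = (-35.70, 25.80) on ZG. Then |MZ| = |Z − M| = 44.05.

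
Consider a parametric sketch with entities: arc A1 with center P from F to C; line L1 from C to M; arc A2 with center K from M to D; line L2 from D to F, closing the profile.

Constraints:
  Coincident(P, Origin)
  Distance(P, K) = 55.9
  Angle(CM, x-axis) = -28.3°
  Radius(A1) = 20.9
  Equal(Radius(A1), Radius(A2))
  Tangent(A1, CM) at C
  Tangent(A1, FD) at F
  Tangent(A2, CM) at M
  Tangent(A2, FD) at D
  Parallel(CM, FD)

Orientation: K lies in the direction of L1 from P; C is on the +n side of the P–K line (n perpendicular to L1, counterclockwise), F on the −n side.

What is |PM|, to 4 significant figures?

59.68

The slot axis is L1's direction at -28.3°, so u = (cos -28.3°, sin -28.3°) = (0.8805, -0.4741) and n = (−sin -28.3°, cos -28.3°) = (0.4741, 0.8805). P is at the origin and K lies 55.9 along u from P, so K = 55.9·u = (49.22, -26.50). Tangency of A1 to both parallel lines with radius 20.9 puts C and F at P ± 20.9·n: C = (9.908, 18.40), F = (-9.908, -18.40). Equal radii place M and D the same way about K: M = K + 20.9·n = (59.13, -8.100), D = K − 20.9·n = (39.31, -44.90). Then |PM| = |M − P| = 59.68.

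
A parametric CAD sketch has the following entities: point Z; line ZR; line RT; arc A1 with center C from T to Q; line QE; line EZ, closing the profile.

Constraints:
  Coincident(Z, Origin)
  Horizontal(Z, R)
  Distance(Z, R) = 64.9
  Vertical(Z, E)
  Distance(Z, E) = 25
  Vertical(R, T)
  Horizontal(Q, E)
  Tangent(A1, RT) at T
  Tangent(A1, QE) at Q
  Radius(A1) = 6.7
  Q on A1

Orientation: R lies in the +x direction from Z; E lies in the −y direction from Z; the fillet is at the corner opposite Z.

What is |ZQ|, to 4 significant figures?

63.34

Z is at the origin; Z and R share the same y with |ZR| = 64.9 and R on the +x side, so R = (64.90, 0.000). ZE is vertical with |ZE| = 25.0 and E on the −y side, so E = (0.000, -25.00). The virtual corner opposite Z is at (64.90, -25.00). The tangent condition forces CT to be normal to RT and since A1 is tangent to QE there, CQ ⟂ QE, with radius 6.7, so the center C sits 6.7 in from both sides at C = (58.20, -18.30). That places the tangent points at T = (64.90, -18.30) on RT and Q = (58.20, -25.00) on QE. Then |ZQ| = |Q − Z| = 63.34.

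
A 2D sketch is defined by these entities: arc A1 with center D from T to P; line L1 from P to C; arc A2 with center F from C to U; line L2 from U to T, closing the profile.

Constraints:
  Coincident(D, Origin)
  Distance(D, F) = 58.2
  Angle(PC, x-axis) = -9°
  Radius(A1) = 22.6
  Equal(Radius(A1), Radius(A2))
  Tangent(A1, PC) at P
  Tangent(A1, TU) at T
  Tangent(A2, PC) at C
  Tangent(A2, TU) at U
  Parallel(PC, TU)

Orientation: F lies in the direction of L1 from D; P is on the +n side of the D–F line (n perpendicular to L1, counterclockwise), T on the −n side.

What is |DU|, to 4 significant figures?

62.43

The slot axis is L1's direction at -9.0°, so u = (cos -9.0°, sin -9.0°) = (0.9877, -0.1564) and n = (−sin -9.0°, cos -9.0°) = (0.1564, 0.9877). D is at the origin and F lies 58.2 along u from D, so F = 58.2·u = (57.48, -9.104). Tangency of A1 to both parallel lines with radius 22.6 puts P and T at D ± 22.6·n: P = (3.535, 22.32), T = (-3.535, -22.32). Equal radii place C and U the same way about F: C = F + 22.6·n = (61.02, 13.22), U = F − 22.6·n = (53.95, -31.43). Then |DU| = |U − D| = 62.43.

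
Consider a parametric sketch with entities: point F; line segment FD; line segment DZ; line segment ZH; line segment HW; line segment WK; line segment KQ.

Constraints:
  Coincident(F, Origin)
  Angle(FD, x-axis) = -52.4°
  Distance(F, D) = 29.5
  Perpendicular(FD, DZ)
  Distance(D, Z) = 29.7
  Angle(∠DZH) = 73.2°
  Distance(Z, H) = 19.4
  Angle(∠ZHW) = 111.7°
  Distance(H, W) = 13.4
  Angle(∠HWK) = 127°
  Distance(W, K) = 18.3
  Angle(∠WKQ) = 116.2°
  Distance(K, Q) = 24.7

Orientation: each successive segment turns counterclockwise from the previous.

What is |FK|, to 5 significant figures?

23.451

F is at the origin; FD runs at -52.4° with length 29.5, so D = (17.999, -23.373). FD is perpendicular to DZ, so DZ runs at 37.600°; with |DZ| = 29.7, Z = (41.530, -5.2512). ∠DZH = 73.2° gives ZH at 144.40° from the x-axis; with |ZH| = 19.4, H = (25.756, 6.0420). ∠ZHW = 111.7° gives HW at -147.30° from the x-axis; with |HW| = 13.4, W = (14.480, -1.1973). ∠HWK = 127.0° gives WK at -94.300° from the x-axis; with |WK| = 18.3, K = (13.108, -19.446). Then |FK| = |K − F| = 23.451.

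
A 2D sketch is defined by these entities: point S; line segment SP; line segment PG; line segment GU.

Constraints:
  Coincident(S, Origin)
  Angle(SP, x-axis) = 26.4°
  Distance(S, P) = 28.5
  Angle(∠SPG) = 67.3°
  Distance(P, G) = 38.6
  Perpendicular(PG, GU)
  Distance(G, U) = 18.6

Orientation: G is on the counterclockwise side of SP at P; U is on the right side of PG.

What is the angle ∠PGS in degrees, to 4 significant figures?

43.61°

S is at the origin; SP runs at 26.4° with length 28.5, so P = 28.5·(cos 26.4°, sin 26.4°) = (25.53, 12.67). ∠SPG = 67.3°, so PG runs at 26.4° + (180° − 67.3°) = 139.1° from the x-axis; with |PG| = 38.6, G = P + 38.6·(cos 139.1°, sin 139.1°) = (-3.648, 37.95). Then cos ∠PGS = GP·GS / (|GP||GS|), giving 43.61°.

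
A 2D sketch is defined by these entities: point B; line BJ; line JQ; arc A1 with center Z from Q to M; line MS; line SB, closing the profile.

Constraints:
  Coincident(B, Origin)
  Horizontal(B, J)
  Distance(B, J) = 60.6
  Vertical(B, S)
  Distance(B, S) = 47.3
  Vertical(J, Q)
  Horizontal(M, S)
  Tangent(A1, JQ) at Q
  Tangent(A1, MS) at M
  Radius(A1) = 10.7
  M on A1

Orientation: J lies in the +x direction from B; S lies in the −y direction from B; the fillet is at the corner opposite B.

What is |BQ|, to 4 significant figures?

70.79

B is at the origin; BJ is horizontal with |BJ| = 60.6 and J on the +x side, so J = (60.60, 0.000). B and S share the same x with |BS| = 47.3 and S on the −y side, so S = (0.000, -47.30). The virtual corner opposite B is at (60.60, -47.30). A1 meets JQ tangentially, so ZQ is at right angles to JQ and A1 meets MS tangentially, so ZM is at right angles to MS, with radius 10.7, so the center Z sits 10.7 in from both sides at Z = (49.90, -36.60). That places the tangent points at Q = (60.60, -36.60) on JQ and M = (49.90, -47.30) on MS. Then |BQ| = |Q − B| = 70.79.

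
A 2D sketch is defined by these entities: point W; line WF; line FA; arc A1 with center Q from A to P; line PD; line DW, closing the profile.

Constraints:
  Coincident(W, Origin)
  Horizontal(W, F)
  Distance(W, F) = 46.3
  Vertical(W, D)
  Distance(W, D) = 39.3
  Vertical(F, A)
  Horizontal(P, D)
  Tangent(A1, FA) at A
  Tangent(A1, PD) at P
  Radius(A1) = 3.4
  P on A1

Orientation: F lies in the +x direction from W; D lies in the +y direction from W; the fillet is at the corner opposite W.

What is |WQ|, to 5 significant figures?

55.939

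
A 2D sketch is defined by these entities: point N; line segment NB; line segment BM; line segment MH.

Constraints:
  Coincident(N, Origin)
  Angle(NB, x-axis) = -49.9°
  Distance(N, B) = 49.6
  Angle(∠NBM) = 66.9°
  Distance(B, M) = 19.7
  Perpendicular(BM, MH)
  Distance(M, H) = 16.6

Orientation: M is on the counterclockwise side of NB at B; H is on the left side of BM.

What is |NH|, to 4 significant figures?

29.02

N is at the origin; NB runs at -49.9° with length 49.6, so B = 49.6·(cos -49.9°, sin -49.9°) = (31.95, -37.94). ∠NBM = 66.9°, so BM runs at -49.9° + (180° − 66.9°) = 63.20° from the x-axis; with |BM| = 19.7, M = B + 19.7·(cos 63.20°, sin 63.20°) = (40.83, -20.36). The perpendicularity gives MH at right angles to BM; with |MH| = 16.6 on the left of BM, H = M + 16.6·(-0.8926, 0.4509) = (26.01, -12.87). Then |NH| = |H − N| = 29.02.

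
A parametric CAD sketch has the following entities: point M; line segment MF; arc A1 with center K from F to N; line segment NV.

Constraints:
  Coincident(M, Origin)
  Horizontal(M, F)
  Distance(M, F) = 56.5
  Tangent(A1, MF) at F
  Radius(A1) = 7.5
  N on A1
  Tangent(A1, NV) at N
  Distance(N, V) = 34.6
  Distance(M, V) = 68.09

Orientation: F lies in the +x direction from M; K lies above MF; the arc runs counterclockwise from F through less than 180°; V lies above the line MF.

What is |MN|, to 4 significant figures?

64.39

M is at the origin; M and F share the same y with |MF| = 56.5 and F on the +x side, so F = (56.50, 0.000). A1 meets MF tangentially, so KF is at right angles to MF, so K = F + (0, 7.5) = (56.50, 7.500). Since KN ⟂ NV (tangency), |KV| = √(7.5² + 34.6²) = 35.40 regardless of where N sits on A1. So V lies on both circle(M, 68.09) and circle(K, 35.40); the above-MF intersection is V = (53.01, 42.73). N is the foot of the tangent from V: N = (63.64, 9.803).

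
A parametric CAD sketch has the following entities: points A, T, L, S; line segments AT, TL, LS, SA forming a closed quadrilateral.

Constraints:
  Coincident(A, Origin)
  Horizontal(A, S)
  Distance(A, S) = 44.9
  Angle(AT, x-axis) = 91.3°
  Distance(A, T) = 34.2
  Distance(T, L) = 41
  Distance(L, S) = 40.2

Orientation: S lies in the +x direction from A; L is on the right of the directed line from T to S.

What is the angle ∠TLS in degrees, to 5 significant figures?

89.275°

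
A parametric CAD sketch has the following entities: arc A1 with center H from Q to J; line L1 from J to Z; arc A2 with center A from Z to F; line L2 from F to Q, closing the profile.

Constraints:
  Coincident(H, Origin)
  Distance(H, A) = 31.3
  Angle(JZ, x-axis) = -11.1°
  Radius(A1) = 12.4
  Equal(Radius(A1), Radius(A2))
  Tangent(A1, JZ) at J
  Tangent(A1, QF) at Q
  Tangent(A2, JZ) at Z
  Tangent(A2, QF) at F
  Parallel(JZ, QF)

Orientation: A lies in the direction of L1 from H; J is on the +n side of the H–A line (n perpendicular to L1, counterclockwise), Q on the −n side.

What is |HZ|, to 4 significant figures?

33.67

Tangency of A1 to both parallel lines with radius 12.4 puts J and Q at H ± 12.4·n: J = (2.387, 12.17), Q = (-2.387, -12.17). Equal radii place Z and F the same way about A: Z = A + 12.4·n = (33.10, 6.142), F = A − 12.4·n = (28.33, -18.19). Then |HZ| = |Z − H| = 33.67.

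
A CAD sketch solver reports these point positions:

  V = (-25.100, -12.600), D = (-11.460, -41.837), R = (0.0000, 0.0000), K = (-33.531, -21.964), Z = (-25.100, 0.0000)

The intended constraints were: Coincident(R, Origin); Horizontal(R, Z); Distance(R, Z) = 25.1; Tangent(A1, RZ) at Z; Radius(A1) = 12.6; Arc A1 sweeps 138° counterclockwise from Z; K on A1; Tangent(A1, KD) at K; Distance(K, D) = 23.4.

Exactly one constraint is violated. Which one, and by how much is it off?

Distance(K, D) = 23.4 — off by 6.30.

R = (0.00, 0.00) ✓; R.y = 0.00, Z.y = 0.00 ✓; |RZ| = 25.10 ✓; ∠(VZ, ZR) = 90.00° ✓; |VZ| = 12.60 ✓; bearing(V→K) − bearing(V→Z) = 138.0° ✓; |VK| = 12.60 ✓; ∠(VK, KD) = 90.00° ✓; |KD| = 29.70 ✗.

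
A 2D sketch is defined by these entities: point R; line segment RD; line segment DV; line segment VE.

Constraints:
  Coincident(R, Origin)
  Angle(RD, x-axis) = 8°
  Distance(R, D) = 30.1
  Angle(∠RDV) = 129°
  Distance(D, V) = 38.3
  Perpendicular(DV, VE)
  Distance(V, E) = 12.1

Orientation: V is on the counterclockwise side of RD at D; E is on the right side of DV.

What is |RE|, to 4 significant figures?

67.35

R is at the origin; RD runs at 8.0° with length 30.1, so D = 30.1·(cos 8.0°, sin 8.0°) = (29.81, 4.189). ∠RDV = 129.0°, so DV runs at 8.0° + (180° − 129.0°) = 59.00° from the x-axis; with |DV| = 38.3, V = D + 38.3·(cos 59.00°, sin 59.00°) = (49.53, 37.02). DV is perpendicular to VE; with |VE| = 12.1 on the right of DV, E = V + 12.1·(0.8572, -0.5150) = (59.90, 30.79). Then |RE| = |E − R| = 67.35.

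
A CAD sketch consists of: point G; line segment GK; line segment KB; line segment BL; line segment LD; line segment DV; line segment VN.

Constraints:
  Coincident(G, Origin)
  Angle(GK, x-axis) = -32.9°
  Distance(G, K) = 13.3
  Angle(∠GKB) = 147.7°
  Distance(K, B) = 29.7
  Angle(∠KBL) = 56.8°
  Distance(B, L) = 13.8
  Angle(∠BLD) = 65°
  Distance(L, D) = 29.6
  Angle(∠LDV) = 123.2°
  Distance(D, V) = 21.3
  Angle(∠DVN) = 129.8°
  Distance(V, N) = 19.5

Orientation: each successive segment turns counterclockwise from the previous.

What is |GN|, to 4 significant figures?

64.10

∠LDV = 123.2° gives DV at -65.60° from the x-axis; with |DV| = 21.3, V = (26.37, -40.30). ∠DVN = 129.8° gives VN at -15.40° from the x-axis; with |VN| = 19.5, N = (45.17, -45.48). Then |GN| = |N − G| = 64.10.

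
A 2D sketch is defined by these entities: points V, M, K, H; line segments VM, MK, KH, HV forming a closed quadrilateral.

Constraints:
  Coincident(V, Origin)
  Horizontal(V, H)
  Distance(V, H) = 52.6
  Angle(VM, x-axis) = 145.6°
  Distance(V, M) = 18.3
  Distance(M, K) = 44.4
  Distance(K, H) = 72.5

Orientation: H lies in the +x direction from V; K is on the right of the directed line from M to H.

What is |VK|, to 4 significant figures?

35.80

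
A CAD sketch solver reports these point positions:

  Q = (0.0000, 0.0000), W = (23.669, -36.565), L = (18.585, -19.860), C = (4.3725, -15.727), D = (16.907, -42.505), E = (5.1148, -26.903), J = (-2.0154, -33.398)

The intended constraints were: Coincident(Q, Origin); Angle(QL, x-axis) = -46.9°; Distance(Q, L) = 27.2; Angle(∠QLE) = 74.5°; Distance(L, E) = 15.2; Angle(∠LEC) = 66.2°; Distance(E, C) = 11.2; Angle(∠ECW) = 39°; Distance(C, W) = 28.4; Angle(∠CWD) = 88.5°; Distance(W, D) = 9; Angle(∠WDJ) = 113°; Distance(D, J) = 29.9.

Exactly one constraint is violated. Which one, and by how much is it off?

Distance(D, J) = 29.9 — off by 8.90.

Q = (0.00, 0.00) ✓; QL at -46.90° ✓; |QL| = 27.20 ✓; ∠QLE = 74.50° ✓; |LE| = 15.20 ✓; ∠LEC = 66.20° ✓; |EC| = 11.20 ✓; ∠ECW = 39.00° ✓; |CW| = 28.40 ✓; ∠CWD = 88.50° ✓; |WD| = 9.000 ✓; ∠WDJ = 113.0° ✓; |DJ| = 21.00 ✗.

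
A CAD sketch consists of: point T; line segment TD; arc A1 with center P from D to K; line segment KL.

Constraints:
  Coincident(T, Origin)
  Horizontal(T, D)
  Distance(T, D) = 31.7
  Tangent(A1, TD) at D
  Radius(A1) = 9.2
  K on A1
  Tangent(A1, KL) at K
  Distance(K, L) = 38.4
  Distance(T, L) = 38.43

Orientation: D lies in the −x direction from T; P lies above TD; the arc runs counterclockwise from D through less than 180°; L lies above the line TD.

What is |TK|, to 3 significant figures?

24.1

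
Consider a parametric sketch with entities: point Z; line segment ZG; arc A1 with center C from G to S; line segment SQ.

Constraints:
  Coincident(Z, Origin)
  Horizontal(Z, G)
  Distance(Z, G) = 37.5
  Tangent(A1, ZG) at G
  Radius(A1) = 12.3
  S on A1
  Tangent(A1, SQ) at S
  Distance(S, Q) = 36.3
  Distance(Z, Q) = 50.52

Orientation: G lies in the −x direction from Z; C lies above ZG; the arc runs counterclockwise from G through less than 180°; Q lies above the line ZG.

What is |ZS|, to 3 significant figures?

27.4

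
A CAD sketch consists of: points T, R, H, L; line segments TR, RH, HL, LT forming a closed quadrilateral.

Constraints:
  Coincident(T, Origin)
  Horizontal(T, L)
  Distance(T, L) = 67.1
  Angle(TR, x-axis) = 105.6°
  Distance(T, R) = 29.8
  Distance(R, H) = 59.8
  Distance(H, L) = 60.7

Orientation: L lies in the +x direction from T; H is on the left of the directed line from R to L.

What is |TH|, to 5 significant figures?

72.191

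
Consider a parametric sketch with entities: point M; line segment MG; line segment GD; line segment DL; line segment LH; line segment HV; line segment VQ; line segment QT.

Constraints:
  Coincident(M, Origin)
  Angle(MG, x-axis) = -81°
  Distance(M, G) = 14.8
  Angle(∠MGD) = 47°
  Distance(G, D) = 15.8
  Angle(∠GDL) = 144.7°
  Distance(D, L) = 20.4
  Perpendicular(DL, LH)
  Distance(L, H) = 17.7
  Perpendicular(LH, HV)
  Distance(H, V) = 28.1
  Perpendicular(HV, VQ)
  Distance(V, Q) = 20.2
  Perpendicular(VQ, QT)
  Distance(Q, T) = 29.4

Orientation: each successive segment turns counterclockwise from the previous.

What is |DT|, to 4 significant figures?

21.84

M is at the origin; MG runs at -81.0° with length 14.8, so G = (2.315, -14.62). ∠MGD = 47.0° gives GD at 52.00° from the x-axis; with |GD| = 15.8, D = (12.04, -2.167). ∠GDL = 144.7° gives DL at 87.30° from the x-axis; with |DL| = 20.4, L = (13.00, 18.21). The perpendicularity gives LH at right angles to DL, so LH runs at 177.3°; with |LH| = 17.7, H = (-4.677, 19.04). The perpendicularity gives HV at right angles to LH, so HV runs at -92.70°; with |HV| = 28.1, V = (-6.000, -9.025). HV is perpendicular to VQ, so VQ runs at -2.700°; with |VQ| = 20.2, Q = (14.18, -9.976). VQ ⟂ QT, so QT runs at 87.30°; with |QT| = 29.4, T = (15.56, 19.39). Then |DT| = |T − D| = 21.84.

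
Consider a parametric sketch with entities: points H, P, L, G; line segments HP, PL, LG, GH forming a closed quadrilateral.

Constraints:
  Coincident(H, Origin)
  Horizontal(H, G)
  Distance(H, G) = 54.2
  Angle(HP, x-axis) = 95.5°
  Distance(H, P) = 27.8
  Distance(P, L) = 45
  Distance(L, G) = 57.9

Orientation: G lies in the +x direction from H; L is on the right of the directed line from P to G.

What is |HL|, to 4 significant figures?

17.33

H is at the origin; H and G share the same y with |HG| = 54.2 and G in +x, so G = (54.2, 0). HP runs at 95.5° with |HP| = 27.8, so P = (-2.665, 27.67). L is determined by |PL| = 45.0 and |LG| = 57.9 together: it lies at the intersection of circle(P, 45.0) and circle(G, 57.9). With |PG| = 63.24, the foot of the radical line on PG is 21.13 from P and the perpendicular offset is √(45.0² − 21.13²) = 39.73. Taking the right-of-PG solution: L = (-1.055, -17.30).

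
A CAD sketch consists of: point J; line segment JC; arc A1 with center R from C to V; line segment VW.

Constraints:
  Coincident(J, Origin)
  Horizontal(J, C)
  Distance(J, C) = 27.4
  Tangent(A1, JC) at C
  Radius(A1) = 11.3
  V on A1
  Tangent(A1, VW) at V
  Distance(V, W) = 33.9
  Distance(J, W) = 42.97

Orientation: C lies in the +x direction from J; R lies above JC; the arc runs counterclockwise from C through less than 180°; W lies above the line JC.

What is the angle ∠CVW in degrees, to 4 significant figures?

110.4°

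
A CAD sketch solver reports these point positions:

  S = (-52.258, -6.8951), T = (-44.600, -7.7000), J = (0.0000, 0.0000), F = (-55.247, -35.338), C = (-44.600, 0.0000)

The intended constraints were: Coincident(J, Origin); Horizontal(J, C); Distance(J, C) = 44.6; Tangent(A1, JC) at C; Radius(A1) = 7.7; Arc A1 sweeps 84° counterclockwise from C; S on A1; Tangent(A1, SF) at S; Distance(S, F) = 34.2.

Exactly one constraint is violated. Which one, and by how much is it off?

Distance(S, F) = 34.2 — off by 5.60.

J = (0.00, 0.00) ✓; J.y = 0.00, C.y = 0.00 ✓; |JC| = 44.60 ✓; ∠(TC, CJ) = 90.00° ✓; |TC| = 7.700 ✓; bearing(T→S) − bearing(T→C) = 84.00° ✓; |TS| = 7.700 ✓; ∠(TS, SF) = 90.00° ✓; |SF| = 28.60 ✗.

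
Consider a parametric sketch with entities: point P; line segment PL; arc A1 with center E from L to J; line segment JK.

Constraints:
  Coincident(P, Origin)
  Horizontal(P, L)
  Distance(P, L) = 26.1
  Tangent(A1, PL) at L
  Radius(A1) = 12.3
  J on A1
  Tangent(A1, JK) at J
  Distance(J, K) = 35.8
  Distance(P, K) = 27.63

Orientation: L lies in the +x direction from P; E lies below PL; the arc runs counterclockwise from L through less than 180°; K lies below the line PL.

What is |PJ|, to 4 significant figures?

18.38

Checks: |EJ| = 12.30 ✓; ∠(EJ, JK) = 90.00° ✓; |JK| = 35.80 ✓; |PK| = 27.63 ✓.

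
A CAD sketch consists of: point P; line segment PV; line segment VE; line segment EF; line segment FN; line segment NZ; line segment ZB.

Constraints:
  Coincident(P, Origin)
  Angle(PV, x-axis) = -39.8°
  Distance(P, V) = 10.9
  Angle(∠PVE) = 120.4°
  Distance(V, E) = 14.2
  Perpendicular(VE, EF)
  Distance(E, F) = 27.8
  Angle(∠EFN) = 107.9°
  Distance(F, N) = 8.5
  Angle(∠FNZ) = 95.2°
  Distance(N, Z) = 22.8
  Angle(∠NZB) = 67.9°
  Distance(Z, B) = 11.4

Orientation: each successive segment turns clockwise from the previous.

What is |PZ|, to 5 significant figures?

2.6822

∠EFN = 107.9° gives FN at 98.500° from the x-axis; with |FN| = 8.5, N = (-22.628, -8.0394). ∠FNZ = 95.2° gives NZ at 13.700° from the x-axis; with |NZ| = 22.8, Z = (-0.47670, -2.6395). Then |PZ| = |Z − P| = 2.6822.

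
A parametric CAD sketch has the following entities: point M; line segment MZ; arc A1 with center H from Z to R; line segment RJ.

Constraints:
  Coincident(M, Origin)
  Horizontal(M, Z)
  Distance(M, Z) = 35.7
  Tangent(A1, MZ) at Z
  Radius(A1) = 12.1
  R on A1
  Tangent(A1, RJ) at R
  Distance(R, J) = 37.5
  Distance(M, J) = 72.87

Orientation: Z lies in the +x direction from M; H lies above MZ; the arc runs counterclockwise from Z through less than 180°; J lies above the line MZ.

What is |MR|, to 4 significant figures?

48.21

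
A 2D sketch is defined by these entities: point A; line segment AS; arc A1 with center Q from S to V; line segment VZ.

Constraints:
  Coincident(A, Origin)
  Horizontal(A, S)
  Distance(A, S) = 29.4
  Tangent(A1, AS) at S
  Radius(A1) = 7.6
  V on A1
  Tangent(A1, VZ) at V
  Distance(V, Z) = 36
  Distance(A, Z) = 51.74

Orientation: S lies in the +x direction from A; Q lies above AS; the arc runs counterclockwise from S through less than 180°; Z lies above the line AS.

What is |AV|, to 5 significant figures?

37.964

A is at the origin; AS is horizontal with |AS| = 29.4 and S on the +x side, so S = (29.400, 0.0000). Tangency of A1 to AS means the radius QS is perpendicular to AS, so Q = S + (0, 7.6) = (29.400, 7.6000). Since QV ⟂ VZ (tangency), |QZ| = √(7.6² + 36.0²) = 36.793 regardless of where V sits on A1. So Z lies on both circle(A, 51.74) and circle(Q, 36.793); the above-AS intersection is Z = (26.736, 44.297). V is the foot of the tangent from Z: V = (36.703, 9.7041).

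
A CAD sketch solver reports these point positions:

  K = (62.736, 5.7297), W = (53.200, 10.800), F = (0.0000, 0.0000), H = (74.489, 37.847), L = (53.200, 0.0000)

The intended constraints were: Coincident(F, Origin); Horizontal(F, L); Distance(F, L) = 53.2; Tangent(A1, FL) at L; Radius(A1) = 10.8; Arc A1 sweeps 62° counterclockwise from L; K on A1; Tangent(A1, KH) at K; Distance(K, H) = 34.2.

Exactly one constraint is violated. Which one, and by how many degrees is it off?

Tangent(A1, KH) at K — off by 7.90°.

F = (0.00, 0.00) ✓; F.y = 0.00, L.y = 0.00 ✓; |FL| = 53.20 ✓; ∠(WL, LF) = 90.00° ✓; |WL| = 10.80 ✓; bearing(W→K) − bearing(W→L) = 62.00° ✓; |WK| = 10.80 ✓; ∠(WK, KH) = 82.10° ✗; |KH| = 34.20 ✓.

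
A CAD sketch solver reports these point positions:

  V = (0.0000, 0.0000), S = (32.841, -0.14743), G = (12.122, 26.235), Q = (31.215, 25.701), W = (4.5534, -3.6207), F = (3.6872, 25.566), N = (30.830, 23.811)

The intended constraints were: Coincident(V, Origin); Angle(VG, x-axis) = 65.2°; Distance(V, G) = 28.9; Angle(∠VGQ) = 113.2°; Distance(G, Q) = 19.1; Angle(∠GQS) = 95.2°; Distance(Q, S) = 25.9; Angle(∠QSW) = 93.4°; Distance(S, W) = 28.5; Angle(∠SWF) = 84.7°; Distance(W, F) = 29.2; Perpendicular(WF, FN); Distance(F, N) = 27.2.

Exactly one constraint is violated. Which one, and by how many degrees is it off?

Perpendicular(WF, FN) — off by 5.40°.

V = (0.00, 0.00) ✓; VG at 65.20° ✓; |VG| = 28.90 ✓; ∠VGQ = 113.2° ✓; |GQ| = 19.10 ✓; ∠GQS = 95.20° ✓; |QS| = 25.90 ✓; ∠QSW = 93.40° ✓; |SW| = 28.50 ✓; ∠SWF = 84.70° ✓; |WF| = 29.20 ✓; ∠(WF, FN) = 95.40° ✗; |FN| = 27.20 ✓.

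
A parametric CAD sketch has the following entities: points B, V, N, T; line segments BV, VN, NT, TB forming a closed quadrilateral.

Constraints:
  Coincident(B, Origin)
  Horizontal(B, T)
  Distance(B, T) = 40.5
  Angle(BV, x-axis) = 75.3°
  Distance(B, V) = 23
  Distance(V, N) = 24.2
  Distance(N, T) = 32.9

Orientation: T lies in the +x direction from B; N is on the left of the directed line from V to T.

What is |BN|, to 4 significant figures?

41.87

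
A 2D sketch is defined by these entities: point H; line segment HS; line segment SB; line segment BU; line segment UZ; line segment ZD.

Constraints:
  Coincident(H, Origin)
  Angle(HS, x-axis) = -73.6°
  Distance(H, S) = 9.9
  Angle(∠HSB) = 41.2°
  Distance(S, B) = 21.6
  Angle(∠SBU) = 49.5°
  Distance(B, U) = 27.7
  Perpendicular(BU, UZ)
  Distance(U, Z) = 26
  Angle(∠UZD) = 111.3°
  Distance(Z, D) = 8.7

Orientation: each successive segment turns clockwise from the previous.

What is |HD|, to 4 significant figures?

23.28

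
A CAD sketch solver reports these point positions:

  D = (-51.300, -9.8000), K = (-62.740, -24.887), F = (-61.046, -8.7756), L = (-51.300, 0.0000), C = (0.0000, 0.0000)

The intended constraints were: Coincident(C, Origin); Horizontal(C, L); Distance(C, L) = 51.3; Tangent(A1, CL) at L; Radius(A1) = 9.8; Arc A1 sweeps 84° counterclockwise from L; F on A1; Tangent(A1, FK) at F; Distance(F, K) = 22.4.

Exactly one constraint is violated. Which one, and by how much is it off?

Distance(F, K) = 22.4 — off by 6.20.

C = (0.00, 0.00) ✓; C.y = 0.00, L.y = 0.00 ✓; |CL| = 51.30 ✓; ∠(DL, LC) = 90.00° ✓; |DL| = 9.800 ✓; bearing(D→F) − bearing(D→L) = 84.00° ✓; |DF| = 9.800 ✓; ∠(DF, FK) = 90.00° ✓; |FK| = 16.20 ✗.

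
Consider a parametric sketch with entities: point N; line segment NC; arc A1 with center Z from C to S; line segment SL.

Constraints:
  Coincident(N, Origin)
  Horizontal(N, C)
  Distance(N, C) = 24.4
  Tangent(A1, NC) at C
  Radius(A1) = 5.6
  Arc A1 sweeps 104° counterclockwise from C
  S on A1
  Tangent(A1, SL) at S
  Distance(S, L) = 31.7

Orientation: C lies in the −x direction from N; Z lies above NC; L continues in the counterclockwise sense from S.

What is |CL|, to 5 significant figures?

37.779

N is at the origin; N and C share the same y with |NC| = 24.4 and C on the −x side, so C = (-24.400, 0.0000). The tangent condition forces ZC to be normal to NC, so Z = C + (0, 5.6) = (-24.400, 5.6000). On A1, C sits at bearing -90° from Z; a 104° counterclockwise sweep puts S at bearing 14°, so S = Z + 5.6·(cos 14°, sin 14°) = (-18.966, 6.9548). Tangency of A1 to SL means the radius ZS is perpendicular to SL, so SL runs along (−sin 14°, cos 14°); with |SL| = 31.7, L = (-26.635, 37.713). Then |CL| = |L − C| = 37.779.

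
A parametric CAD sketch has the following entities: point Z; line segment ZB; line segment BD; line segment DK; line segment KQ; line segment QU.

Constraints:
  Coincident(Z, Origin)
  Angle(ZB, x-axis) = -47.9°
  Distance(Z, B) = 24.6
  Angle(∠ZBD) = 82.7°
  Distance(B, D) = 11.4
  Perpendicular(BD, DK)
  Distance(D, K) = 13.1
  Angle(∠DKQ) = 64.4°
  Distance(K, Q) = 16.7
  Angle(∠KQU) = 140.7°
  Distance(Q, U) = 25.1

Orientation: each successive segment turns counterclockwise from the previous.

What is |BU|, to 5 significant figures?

22.102

∠DKQ = 64.4° gives KQ at -105.00° from the x-axis; with |KQ| = 16.7, Q = (9.6426, -17.203). ∠KQU = 140.7° gives QU at -65.700° from the x-axis; with |QU| = 25.1, U = (19.972, -40.079). Then |BU| = |U − B| = 22.102.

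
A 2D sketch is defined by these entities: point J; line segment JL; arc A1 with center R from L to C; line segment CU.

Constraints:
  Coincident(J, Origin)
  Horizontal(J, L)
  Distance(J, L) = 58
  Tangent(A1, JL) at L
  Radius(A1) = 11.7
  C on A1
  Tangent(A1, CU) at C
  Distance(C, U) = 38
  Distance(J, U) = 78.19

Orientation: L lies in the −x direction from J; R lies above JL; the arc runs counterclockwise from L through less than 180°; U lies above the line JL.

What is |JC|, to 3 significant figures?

49.4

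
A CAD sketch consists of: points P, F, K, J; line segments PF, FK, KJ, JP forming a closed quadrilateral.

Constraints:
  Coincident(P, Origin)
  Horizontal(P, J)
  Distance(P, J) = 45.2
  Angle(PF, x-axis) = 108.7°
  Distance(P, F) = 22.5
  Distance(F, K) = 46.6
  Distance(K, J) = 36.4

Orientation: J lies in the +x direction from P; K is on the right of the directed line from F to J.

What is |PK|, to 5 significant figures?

24.667

Checks: |FK| = 46.60 ✓; |KJ| = 36.40 ✓.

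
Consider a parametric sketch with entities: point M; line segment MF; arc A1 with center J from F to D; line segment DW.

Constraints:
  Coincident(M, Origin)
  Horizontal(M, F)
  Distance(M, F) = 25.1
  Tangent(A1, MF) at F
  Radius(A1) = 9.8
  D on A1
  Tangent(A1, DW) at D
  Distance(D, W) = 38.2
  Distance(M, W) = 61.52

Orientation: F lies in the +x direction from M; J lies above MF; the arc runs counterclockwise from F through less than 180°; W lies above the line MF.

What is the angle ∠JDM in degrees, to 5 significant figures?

22.599°

Checks: |MF| = 25.10 ✓; |JD| = 9.800 ✓; ∠(JD, DW) = 90.00° ✓; |DW| = 38.20 ✓; |MW| = 61.52 ✓.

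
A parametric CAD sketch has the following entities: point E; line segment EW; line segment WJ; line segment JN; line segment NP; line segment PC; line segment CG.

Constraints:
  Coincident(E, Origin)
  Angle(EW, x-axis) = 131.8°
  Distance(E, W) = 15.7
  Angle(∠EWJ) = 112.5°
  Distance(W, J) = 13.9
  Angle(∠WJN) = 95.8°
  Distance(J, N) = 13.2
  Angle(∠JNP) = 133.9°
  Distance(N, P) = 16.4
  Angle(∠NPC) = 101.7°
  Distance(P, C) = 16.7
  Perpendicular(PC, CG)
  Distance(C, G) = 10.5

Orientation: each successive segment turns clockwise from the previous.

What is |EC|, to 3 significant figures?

5.11

∠JNP = 133.9° gives NP at -66.0° from the x-axis; with |NP| = 16.4, P = (14.6, 4.75). ∠NPC = 101.7° gives PC at -144° from the x-axis; with |PC| = 16.7, C = (1.08, -4.99). Then |EC| = |C − E| = 5.11.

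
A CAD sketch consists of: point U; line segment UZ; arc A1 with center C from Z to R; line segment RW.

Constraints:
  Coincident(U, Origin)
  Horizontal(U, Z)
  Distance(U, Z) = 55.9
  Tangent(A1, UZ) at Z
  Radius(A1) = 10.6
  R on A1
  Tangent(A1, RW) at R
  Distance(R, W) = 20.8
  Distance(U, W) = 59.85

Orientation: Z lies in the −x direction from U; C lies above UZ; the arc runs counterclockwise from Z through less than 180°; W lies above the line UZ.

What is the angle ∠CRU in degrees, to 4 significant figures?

152.4°

Checks: |CZ| = 10.60 ✓; |CR| = 10.60 ✓; ∠(CR, RW) = 90.00° ✓; |RW| = 20.80 ✓; |UW| = 59.85 ✓.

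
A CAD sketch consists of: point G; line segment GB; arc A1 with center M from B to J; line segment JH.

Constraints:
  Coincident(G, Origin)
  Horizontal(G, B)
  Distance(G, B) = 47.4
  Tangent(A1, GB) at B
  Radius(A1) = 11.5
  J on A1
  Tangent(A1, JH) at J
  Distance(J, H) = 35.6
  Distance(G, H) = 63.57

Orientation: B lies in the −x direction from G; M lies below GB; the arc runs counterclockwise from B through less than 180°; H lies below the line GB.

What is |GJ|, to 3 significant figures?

60.0

Checks: G.y = 0.00, B.y = 0.00 ✓; |MJ| = 11.50 ✓; ∠(MJ, JH) = 90.00° ✓; |JH| = 35.60 ✓; |GH| = 63.57 ✓.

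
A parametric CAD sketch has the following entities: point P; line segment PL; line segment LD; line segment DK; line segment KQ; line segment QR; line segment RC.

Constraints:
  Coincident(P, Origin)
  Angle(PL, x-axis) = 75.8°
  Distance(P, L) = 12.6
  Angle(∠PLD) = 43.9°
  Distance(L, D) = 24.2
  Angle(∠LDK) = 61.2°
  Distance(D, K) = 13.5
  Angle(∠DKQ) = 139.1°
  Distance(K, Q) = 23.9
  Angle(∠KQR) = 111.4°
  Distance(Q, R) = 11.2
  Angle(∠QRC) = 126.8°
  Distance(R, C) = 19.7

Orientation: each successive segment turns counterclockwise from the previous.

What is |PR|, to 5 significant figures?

21.463

P is at the origin; PL runs at 75.8° with length 12.6, so L = (3.0909, 12.215). ∠PLD = 43.9° gives LD at -148.10° from the x-axis; with |LD| = 24.2, D = (-17.454, -0.57320). ∠LDK = 61.2° gives DK at -29.300° from the x-axis; with |DK| = 13.5, K = (-5.6813, -7.1799). ∠DKQ = 139.1° gives KQ at 11.600° from the x-axis; with |KQ| = 23.9, Q = (17.731, -2.3741). ∠KQR = 111.4° gives QR at 80.200° from the x-axis; with |QR| = 11.2, R = (19.637, 8.6625). Then |PR| = |R − P| = 21.463.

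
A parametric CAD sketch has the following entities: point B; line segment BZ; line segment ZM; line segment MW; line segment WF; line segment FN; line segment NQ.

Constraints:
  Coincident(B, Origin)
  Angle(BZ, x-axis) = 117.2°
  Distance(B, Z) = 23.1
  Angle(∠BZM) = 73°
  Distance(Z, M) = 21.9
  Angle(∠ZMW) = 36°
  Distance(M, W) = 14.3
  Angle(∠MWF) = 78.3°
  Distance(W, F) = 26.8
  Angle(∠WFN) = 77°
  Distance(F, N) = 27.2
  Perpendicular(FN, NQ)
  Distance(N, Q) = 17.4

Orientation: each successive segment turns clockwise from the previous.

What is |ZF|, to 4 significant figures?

16.04

B is at the origin; BZ runs at 117.2° with length 23.1, so Z = (-10.56, 20.55). ∠BZM = 73.0° gives ZM at 10.20° from the x-axis; with |ZM| = 21.9, M = (10.99, 24.42). ∠ZMW = 36.0° gives MW at -133.8° from the x-axis; with |MW| = 14.3, W = (1.097, 14.10). ∠MWF = 78.3° gives WF at 124.5° from the x-axis; with |WF| = 26.8, F = (-14.08, 36.19). Then |ZF| = |F − Z| = 16.04.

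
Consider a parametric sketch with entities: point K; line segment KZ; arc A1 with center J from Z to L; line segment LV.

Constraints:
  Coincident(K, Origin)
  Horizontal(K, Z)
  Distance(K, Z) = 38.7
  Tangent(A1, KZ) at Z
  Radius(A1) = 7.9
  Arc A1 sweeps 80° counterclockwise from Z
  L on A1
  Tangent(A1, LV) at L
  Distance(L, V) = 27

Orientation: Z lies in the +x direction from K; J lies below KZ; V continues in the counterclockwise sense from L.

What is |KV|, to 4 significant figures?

42.25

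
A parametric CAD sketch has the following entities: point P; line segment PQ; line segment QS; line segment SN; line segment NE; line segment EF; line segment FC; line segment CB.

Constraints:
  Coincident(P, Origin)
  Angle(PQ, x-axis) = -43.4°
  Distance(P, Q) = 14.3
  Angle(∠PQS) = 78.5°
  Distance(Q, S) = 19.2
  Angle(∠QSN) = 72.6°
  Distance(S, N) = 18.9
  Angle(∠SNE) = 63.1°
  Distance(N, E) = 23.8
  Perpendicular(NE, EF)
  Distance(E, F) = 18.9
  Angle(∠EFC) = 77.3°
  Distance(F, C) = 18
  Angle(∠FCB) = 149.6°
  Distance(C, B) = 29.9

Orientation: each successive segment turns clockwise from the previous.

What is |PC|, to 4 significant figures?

19.99

P is at the origin; PQ runs at -43.4° with length 14.3, so Q = (10.39, -9.825). ∠PQS = 78.5° gives QS at -144.9° from the x-axis; with |QS| = 19.2, S = (-5.318, -20.87). ∠QSN = 72.6° gives SN at 107.7° from the x-axis; with |SN| = 18.9, N = (-11.06, -2.860). ∠SNE = 63.1° gives NE at -9.200° from the x-axis; with |NE| = 23.8, E = (12.43, -6.665). NE is perpendicular to EF, so EF runs at -99.20°; with |EF| = 18.9, F = (9.407, -25.32). ∠EFC = 77.3° gives FC at 158.1° from the x-axis; with |FC| = 18.0, C = (-7.294, -18.61). Then |PC| = |C − P| = 19.99.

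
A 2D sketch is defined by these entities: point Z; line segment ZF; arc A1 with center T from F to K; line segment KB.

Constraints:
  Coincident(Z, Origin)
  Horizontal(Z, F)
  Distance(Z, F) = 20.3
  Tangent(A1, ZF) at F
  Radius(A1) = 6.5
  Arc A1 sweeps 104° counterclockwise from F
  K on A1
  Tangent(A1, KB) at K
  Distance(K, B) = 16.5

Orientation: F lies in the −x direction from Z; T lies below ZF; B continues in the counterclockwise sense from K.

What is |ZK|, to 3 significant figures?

27.8

Z is at the origin; ZF is horizontal with |ZF| = 20.3 and F on the −x side, so F = (-20.3, 0.00). Since A1 is tangent to ZF there, TF ⟂ ZF, so T = F + (0, -6.5) = (-20.3, -6.50). On A1, F sits at bearing 90° from T; a 104° counterclockwise sweep puts K at bearing 194°, so K = T + 6.5·(cos 194°, sin 194°) = (-26.6, -8.07). Then |ZK| = |K − Z| = 27.8.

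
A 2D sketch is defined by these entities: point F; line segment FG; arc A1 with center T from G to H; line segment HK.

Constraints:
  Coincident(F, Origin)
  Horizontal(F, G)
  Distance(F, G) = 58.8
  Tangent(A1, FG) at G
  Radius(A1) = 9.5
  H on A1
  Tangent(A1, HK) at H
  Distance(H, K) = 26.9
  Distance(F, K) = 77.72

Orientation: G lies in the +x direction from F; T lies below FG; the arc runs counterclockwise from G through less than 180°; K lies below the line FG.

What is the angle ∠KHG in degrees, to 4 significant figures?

115.1°

F is at the origin; FG is horizontal with |FG| = 58.8 and G on the +x side, so G = (58.80, 0.000). Tangency of A1 to FG means the radius TG is perpendicular to FG, so T = G + (0, -9.5) = (58.80, -9.500). Since TH ⟂ HK (tangency), |TK| = √(9.5² + 26.9²) = 28.53 regardless of where H sits on A1. So K lies on both circle(F, 77.72) and circle(T, 28.53); the below-FG intersection is K = (68.76, -36.23). H is the foot of the tangent from K: H = (51.51, -15.59).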